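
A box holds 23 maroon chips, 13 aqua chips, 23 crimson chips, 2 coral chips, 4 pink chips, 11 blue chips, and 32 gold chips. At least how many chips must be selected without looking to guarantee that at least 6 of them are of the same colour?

32

Put each drawn chip into a box by colour. The largest draw with every box below 6 takes min(count, 5) from each colour; colours with fewer than 5 contribute all they have.
Σ min(cᵢ, 5) = 5 + 5 + 5 + 2 + 4 + 5 + 5 = 31.
Draw number 31 + 1 = 32 must push one box to 6.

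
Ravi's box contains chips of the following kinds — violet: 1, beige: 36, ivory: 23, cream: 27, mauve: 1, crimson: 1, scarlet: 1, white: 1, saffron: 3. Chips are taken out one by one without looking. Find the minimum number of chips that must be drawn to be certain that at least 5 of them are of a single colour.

Pigeonhole: put each drawn chip into a box by colour. The largest draw with every box below 5 takes min(count, 4) from each colour; colours with fewer than 4 contribute all they have.
Σ min(cᵢ, 4) = 1 + 4 + 4 + 4 + 1 + 1 + 1 + 1 + 3 = 20.
Draw number 20 + 1 = 21 must push one box to 5.

21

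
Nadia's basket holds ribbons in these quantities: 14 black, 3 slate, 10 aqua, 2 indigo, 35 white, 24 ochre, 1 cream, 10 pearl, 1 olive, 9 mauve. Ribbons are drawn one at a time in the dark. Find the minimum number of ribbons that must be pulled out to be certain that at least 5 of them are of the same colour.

32

An adversary could hand out at most 4 ribbons per colour (4 colours run out sooner): 4 + 3 + 4 + 2 + 4 + 4 + 1 + 4 + 1 + 4 = 31 ribbons and still no colour has 5.
One more ribbon lands in a colour already at 4, so 32 draws are enough and 31 are not.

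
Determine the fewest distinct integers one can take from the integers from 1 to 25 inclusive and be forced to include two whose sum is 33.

Two chosen integers sum to 33 exactly when both halves of some pair {x, 33−x} with 8 ≤ x ≤ 33−x ≤ 25 are chosen — 9 such pairs.
The remaining 7 elements (those with no distinct partner in range) can never complete a 33-sum, so the worst case takes all of them and one from each pair: 7 + 9 = 16.
The 17th integer has to be the second member of some pair, so 16 + 1 = 17.

17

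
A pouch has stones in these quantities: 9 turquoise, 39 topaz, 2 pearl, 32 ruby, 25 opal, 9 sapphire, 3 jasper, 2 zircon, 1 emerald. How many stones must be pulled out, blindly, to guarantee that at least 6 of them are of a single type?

By pigeonhole, the 9 types are the holes; the stones drawn are the pigeons.
To avoid 6 of any one type, the worst case takes at most 5 of each type, or every stone of a type that has fewer than 5.
That gives 5 + 5 + 2 + 5 + 5 + 5 + 3 + 2 + 1 = 33 stones with no type reaching 6.
The next stone forces some type to 6, so 33 + 1 = 34.

34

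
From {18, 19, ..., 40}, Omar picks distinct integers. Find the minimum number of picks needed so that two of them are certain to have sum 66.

17

A set avoiding the sum 66 can contain at most one of each pair {x, 66−x}, plus the 9 elements whose complement lies outside the range or equal to its own complement.
The integers 18, …, 33 (16 of them) are such a set: any two sum to at least 18+19 = 37 and at most 32+33 = 65 < 66.
Any 17th integer completes one of the 7 pairs, so 17 choices force a sum of 66.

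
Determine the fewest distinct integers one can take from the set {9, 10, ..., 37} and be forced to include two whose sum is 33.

Two chosen integers sum to 33 exactly when both halves of some pair {x, 33−x} with 9 ≤ x ≤ 33−x ≤ 24 are chosen — 8 such pairs.
The remaining 13 elements (those with no distinct partner in range) can never complete a 33-sum, so the worst case takes all of them and one from each pair: 13 + 8 = 21.
The 22nd integer has to be the second member of some pair, so 21 + 1 = 22.

22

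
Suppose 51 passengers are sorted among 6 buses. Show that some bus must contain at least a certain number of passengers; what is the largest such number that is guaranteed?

The 6 buses are the holes and the 51 passengers are the pigeons.
If every bus held at most 8 passengers, the total would be at most 6 × 8 = 48, which is less than 51.
So some bus holds at least ⌈51/6⌉ = 9 passengers.

9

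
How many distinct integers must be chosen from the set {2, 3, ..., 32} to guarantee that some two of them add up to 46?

23

Group the elements by complementary pair {x, 46−x}: {14,32}, {15,31}, {16,30}, …, giving 9 two-element pairs, the single value 23 (it cannot pair with itself since the integers are distinct), and 12 integers whose partner 46−x falls outside [2,32].
Pigeonhole: treating each of those 22 groups as a pigeonhole, one can pick one integer per group — 22 integers — with no two summing to 46.
The 23rd integer lands in an occupied pair, forcing a sum of 46.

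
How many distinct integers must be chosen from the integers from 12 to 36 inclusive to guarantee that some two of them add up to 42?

Group the elements by complementary pair {x, 42−x}: {12,30}, {13,29}, {14,28}, …, giving 9 two-element pairs, the single value 21 (it cannot pair with itself since the integers are distinct), and 6 integers whose partner 42−x falls outside [12,36].
Pigeonhole: treating each of those 16 groups as a pigeonhole, one can pick one integer per group — 16 integers — with no two summing to 42.
The 17th integer lands in an occupied pair, forcing a sum of 42.

17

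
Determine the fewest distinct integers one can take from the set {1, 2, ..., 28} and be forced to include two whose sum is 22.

A set avoiding the sum 22 can contain at most one of each pair {x, 22−x}, plus the 8 elements whose complement lies outside the range or equal to its own complement.
The integers 11, …, 28 (18 of them) are such a set: any two sum to at least 11+12 = 23 > 22.
Any 19th integer completes one of the 10 pairs, so 19 choices force a sum of 22.

19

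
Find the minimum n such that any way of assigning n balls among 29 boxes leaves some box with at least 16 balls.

With 435 balls one could put exactly 15 in each of the 29 boxes, and no box would reach 16.
One more ball must land in a box that already has 15, giving it 16.
So 29 × 15 + 1 = 436 balls are required.

436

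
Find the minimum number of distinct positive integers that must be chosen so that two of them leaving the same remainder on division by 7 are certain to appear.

8

Pigeonhole: the 7 residue classes mod 7 are the pigeonholes.
With 7 integers one could put 1 in each residue class and have no class reach 2.
The 8th integer pushes some class to 2, so 7·1 + 1 = 8.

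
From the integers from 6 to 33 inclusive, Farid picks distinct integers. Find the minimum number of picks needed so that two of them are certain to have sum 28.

21

A set avoiding the sum 28 can contain at most one of each pair {x, 28−x}, plus the 12 elements whose complement lies outside the range or equal to its own complement.
The integers 14, …, 33 (20 of them) are such a set: any two sum to at least 14+15 = 29 > 28.
By the pigeonhole principle, any 21st integer completes one of the 8 pairs, so 21 choices force a sum of 28.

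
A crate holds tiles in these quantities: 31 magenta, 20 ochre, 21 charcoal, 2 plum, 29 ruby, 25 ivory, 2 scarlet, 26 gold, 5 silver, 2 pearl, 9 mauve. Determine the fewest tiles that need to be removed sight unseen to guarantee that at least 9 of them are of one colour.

The 11 colours are the holes; the tiles drawn are the pigeons.
To avoid 9 of any one colour, the worst case takes at most 8 of each colour, or every tile of a colour that has fewer than 8.
That gives 8 + 8 + 8 + 2 + 8 + 8 + 2 + 8 + 5 + 2 + 8 = 67 tiles with no colour reaching 9.
The next tile forces some colour to 9, so 67 + 1 = 68.

68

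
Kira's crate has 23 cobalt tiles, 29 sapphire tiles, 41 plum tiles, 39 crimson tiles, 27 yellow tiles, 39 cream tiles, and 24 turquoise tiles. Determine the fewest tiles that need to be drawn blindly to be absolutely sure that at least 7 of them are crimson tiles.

190

In the worst case for collecting crimson tiles, every non-crimson tile comes out first.
There are 23 + 29 + 41 + 27 + 39 + 24 = 183 non-crimson tiles altogether.
After those, each further tile must be crimson, so 183 + 7 = 190 draws guarantee 7 crimson tiles.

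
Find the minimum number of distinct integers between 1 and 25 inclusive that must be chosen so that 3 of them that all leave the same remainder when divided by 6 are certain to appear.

By the pigeonhole principle, the 6 residue classes mod 6 are the pigeonholes.
With 12 integers one could put 2 in each residue class and have no class reach 3.
The 13th integer pushes some class to 3, so 6·2 + 1 = 13.

13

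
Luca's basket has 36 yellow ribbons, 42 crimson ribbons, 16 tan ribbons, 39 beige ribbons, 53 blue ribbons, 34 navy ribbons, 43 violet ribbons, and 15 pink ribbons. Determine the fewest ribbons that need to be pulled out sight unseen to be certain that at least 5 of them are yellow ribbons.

In the worst case for collecting yellow ribbons, every non-yellow ribbon comes out first.
There are 42 + 16 + 39 + 53 + 34 + 43 + 15 = 242 non-yellow ribbons altogether.
After those, each further ribbon must be yellow, so 242 + 5 = 247 draws guarantee 5 yellow ribbons.

247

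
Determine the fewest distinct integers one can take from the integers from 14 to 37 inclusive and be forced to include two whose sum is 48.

15

Two chosen integers sum to 48 exactly when both halves of some pair {x, 48−x} with 14 ≤ x ≤ 48−x ≤ 34 are chosen — 10 such pairs.
The remaining 4 elements (those with no distinct partner in range) can never complete a 48-sum, so the worst case takes all of them and one from each pair: 4 + 10 = 14.
The 15th integer has to be the second member of some pair, so 14 + 1 = 15.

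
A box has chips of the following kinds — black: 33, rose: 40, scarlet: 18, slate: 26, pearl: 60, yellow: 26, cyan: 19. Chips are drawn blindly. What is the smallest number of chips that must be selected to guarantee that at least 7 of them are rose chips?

189

In the worst case for collecting rose chips, every non-rose chip comes out first.
There are 33 + 18 + 26 + 60 + 26 + 19 = 182 non-rose chips altogether.
After those, each further chip must be rose, so 182 + 7 = 189 draws guarantee 7 rose chips.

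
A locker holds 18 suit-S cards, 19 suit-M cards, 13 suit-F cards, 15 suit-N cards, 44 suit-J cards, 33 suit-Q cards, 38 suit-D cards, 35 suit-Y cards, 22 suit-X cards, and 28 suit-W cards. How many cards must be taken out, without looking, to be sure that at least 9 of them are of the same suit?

By the pigeonhole principle, the 10 suits are the holes; the cards drawn are the pigeons.
To avoid 9 of any one suit, the worst case takes at most 8 of each suit.
That gives 8 + 8 + 8 + 8 + 8 + 8 + 8 + 8 + 8 + 8 = 80 cards with no suit reaching 9.
The next card forces some suit to 9, so 80 + 1 = 81.

81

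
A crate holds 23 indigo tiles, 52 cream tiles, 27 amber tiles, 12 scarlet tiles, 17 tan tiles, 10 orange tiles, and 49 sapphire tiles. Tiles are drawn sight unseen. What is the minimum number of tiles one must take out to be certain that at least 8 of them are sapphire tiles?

In the worst case for collecting sapphire tiles, every non-sapphire tile comes out first.
There are 23 + 52 + 27 + 12 + 17 + 10 = 141 non-sapphire tiles altogether.
After those, each further tile must be sapphire, so 141 + 8 = 149 draws guarantee 8 sapphire tiles.

149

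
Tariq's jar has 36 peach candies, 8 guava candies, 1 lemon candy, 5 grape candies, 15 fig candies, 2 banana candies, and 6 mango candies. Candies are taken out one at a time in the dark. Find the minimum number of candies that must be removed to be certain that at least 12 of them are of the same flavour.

45

An adversary could hand out at most 11 candies per flavour (5 flavours run out sooner): 11 + 8 + 1 + 5 + 11 + 2 + 6 = 44 candies and still no flavour has 12.
One more candy lands in a flavour already at 11, so 45 draws are enough and 44 are not.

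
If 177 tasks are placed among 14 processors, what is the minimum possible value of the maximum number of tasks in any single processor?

The 14 processors are the holes and the 177 tasks are the pigeons.
If every processor held at most 12 tasks, the total would be at most 14 × 12 = 168, which is less than 177.
So some processor holds at least ⌈177/14⌉ = 13 tasks.

13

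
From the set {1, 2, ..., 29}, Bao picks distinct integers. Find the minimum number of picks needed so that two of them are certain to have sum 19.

21

Group the elements by complementary pair {x, 19−x}: {1,18}, {2,17}, {3,16}, …, giving 9 two-element pairs and 11 integers whose partner 19−x falls outside [1,29].
Treating each of those 20 groups as a pigeonhole, one can pick one integer per group — 20 integers — with no two summing to 19.
The 21st integer lands in an occupied pair, forcing a sum of 19.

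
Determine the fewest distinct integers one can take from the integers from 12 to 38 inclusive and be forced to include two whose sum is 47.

16

Group the elements by complementary pair {x, 47−x}: {12,35}, {13,34}, {14,33}, …, giving 12 two-element pairs and 3 integers whose partner 47−x falls outside [12,38].
By the pigeonhole principle, treating each of those 15 groups as a pigeonhole, one can pick one integer per group — 15 integers — with no two summing to 47.
The 16th integer lands in an occupied pair, forcing a sum of 47.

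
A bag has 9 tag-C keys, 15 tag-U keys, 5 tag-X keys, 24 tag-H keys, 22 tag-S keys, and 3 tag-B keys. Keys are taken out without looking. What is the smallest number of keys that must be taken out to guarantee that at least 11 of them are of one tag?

48

By pigeonhole, the 6 tags are the holes; the keys drawn are the pigeons.
To avoid 11 of any one tag, the worst case takes at most 10 of each tag, or every key of a tag that has fewer than 10.
That gives 9 + 10 + 5 + 10 + 10 + 3 = 47 keys with no tag reaching 11.
The next key forces some tag to 11, so 47 + 1 = 48.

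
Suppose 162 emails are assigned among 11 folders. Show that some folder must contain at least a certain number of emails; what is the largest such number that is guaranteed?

15

By pigeonhole, the 11 folders are the holes and the 162 emails are the pigeons.
If every folder held at most 14 emails, the total would be at most 11 × 14 = 154, which is less than 162.
So some folder holds at least ⌈162/11⌉ = 15 emails.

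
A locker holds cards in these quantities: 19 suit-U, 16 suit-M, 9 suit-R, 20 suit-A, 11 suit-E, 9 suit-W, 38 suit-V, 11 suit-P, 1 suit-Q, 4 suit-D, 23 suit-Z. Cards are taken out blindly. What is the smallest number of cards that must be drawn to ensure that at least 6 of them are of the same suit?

The 11 suits are the holes; the cards drawn are the pigeons.
To avoid 6 of any one suit, the worst case takes at most 5 of each suit, or every card of a suit that has fewer than 5.
That gives 5 + 5 + 5 + 5 + 5 + 5 + 5 + 5 + 1 + 4 + 5 = 50 cards with no suit reaching 6.
The next card forces some suit to 6, so 50 + 1 = 51.

51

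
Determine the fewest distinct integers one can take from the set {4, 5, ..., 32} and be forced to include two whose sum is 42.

A set avoiding the sum 42 can contain at most one of each pair {x, 42−x}, plus the 7 elements whose complement lies outside the range or equal to its own complement.
The integers 4, …, 21 (18 of them) are such a set: any two sum to at least 4+5 = 9 and at most 20+21 = 41 < 42.
Any 19th integer completes one of the 11 pairs, so 19 choices force a sum of 42.

19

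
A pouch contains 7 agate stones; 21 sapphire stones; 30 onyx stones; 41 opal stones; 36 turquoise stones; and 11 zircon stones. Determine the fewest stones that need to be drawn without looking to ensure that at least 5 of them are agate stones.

In the worst case for collecting agate stones, every non-agate stone comes out first.
There are 21 + 30 + 41 + 36 + 11 = 139 non-agate stones altogether.
After those, each further stone must be agate, so 139 + 5 = 144 draws guarantee 5 agate stones.

144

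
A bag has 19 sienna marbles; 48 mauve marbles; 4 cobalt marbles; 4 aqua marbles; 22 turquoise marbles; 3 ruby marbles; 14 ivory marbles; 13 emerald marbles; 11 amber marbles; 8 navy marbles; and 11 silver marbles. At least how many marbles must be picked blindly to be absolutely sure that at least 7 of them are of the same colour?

Pigeonhole: put each drawn marble into a box by colour. The largest draw with every box below 7 takes min(count, 6) from each colour; colours with fewer than 6 contribute all they have.
Σ min(cᵢ, 6) = 6 + 6 + 4 + 4 + 6 + 3 + 6 + 6 + 6 + 6 + 6 = 59.
Draw number 59 + 1 = 60 must push one box to 7.

60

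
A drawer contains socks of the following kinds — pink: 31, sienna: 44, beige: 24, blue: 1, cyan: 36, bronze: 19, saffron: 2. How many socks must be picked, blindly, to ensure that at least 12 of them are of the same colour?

59

An adversary could hand out at most 11 socks per colour (blue, saffron run out sooner): 11 + 11 + 11 + 1 + 11 + 11 + 2 = 58 socks and still no colour has 12.
By the pigeonhole principle, one more sock lands in a colour already at 11, so 59 draws are enough and 58 are not.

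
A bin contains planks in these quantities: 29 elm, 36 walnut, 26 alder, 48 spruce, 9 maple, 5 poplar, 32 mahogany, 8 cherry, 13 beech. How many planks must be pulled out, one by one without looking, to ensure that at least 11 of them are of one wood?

83

An adversary could hand out at most 10 planks per wood (maple, poplar, cherry run out sooner): 10 + 10 + 10 + 10 + 9 + 5 + 10 + 8 + 10 = 82 planks and still no wood has 11.
One more plank lands in a wood already at 10, so 83 draws are enough and 82 are not.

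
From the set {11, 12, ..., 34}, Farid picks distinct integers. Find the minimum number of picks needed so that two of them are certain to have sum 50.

Two chosen integers sum to 50 exactly when both halves of some pair {x, 50−x} with 16 ≤ x ≤ 50−x ≤ 34 are chosen — 9 such pairs.
The remaining 6 elements (those with no distinct partner in range) can never complete a 50-sum, so the worst case takes all of them and one from each pair: 6 + 9 = 15.
The 16th integer has to be the second member of some pair, so 15 + 1 = 16.

16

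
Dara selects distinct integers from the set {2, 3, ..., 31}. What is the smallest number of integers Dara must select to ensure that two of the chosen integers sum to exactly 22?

22

Two chosen integers sum to 22 exactly when both halves of some pair {x, 22−x} with 2 ≤ x ≤ 22−x ≤ 20 are chosen — 9 such pairs.
The remaining 12 elements (those with no distinct partner in range) can never complete a 22-sum, so the worst case takes all of them and one from each pair: 12 + 9 = 21.
The 22nd integer has to be the second member of some pair, so 21 + 1 = 22.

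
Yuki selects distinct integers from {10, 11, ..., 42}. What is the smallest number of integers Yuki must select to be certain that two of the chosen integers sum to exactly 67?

25

Two chosen integers sum to 67 exactly when both halves of some pair {x, 67−x} with 25 ≤ x ≤ 67−x ≤ 42 are chosen — 9 such pairs.
The remaining 15 elements (those with no distinct partner in range) can never complete a 67-sum, so the worst case takes all of them and one from each pair: 15 + 9 = 24.
The 25th integer has to be the second member of some pair, so 24 + 1 = 25.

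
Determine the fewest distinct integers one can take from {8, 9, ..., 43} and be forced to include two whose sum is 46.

22

Group the elements by complementary pair {x, 46−x}: {8,38}, {9,37}, {10,36}, …, giving 15 two-element pairs; the single value 23 (it cannot pair with itself since the integers are distinct); and 5 integers whose partner 46−x falls outside [8,43].
By the pigeonhole principle, treating each of those 21 groups as a pigeonhole, one can pick one integer per group — 21 integers — with no two summing to 46.
The 22nd integer lands in an occupied pair, forcing a sum of 46.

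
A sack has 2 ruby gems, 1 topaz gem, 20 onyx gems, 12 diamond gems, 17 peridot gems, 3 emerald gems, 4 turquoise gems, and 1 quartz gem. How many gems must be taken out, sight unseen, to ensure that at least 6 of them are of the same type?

Pigeonhole: the 8 types are the holes; the gems drawn are the pigeons.
To avoid 6 of any one type, the worst case takes at most 5 of each type, or every gem of a type that has fewer than 5.
That gives 2 + 1 + 5 + 5 + 5 + 3 + 4 + 1 = 26 gems with no type reaching 6.
The next gem forces some type to 6, so 26 + 1 = 27.

27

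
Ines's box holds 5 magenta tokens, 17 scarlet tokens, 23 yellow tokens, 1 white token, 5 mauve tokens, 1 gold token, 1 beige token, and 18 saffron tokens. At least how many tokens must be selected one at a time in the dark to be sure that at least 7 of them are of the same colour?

32

Pigeonhole: put each drawn token into a box by colour. The largest draw with every box below 7 takes min(count, 6) from each colour; colours with fewer than 6 contribute all they have.
Σ min(cᵢ, 6) = 5 + 6 + 6 + 1 + 5 + 1 + 1 + 6 = 31.
Draw number 31 + 1 = 32 must push one box to 7.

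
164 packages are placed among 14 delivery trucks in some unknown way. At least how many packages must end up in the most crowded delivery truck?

12

The 14 delivery trucks are the holes and the 164 packages are the pigeons.
If every delivery truck held at most 11 packages, the total would be at most 14 × 11 = 154, which is less than 164.
So some delivery truck holds at least ⌈164/14⌉ = 12 packages.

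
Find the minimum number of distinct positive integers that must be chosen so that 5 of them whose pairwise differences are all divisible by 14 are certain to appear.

57

Integers whose pairwise differences are multiples of 14 are exactly those sharing a remainder mod 14. Pigeonhole: the 14 residue classes mod 14 are the pigeonholes.
With 56 integers one could put 4 in each residue class and have no class reach 5.
The 57th integer pushes some class to 5, so 14·4 + 1 = 57.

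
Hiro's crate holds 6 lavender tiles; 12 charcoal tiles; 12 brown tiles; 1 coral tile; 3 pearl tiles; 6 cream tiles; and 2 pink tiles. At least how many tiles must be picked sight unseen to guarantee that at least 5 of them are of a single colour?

The 7 colours are the holes; the tiles drawn are the pigeons.
To avoid 5 of any one colour, the worst case takes at most 4 of each colour, or every tile of a colour that has fewer than 4.
That gives 4 + 4 + 4 + 1 + 3 + 4 + 2 = 22 tiles with no colour reaching 5.
The next tile forces some colour to 5, so 22 + 1 = 23.

23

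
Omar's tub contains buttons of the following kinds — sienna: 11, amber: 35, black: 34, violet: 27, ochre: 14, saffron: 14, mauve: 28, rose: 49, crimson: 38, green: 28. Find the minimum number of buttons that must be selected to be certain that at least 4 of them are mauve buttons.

In the worst case for collecting mauve buttons, every non-mauve button comes out first.
There are 11 + 35 + 34 + 27 + 14 + 14 + 49 + 38 + 28 = 250 non-mauve buttons altogether.
After those, each further button must be mauve, so 250 + 4 = 254 draws guarantee 4 mauve buttons.

254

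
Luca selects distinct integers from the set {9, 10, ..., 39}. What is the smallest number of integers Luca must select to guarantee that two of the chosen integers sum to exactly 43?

19

Group the elements by complementary pair {x, 43−x}: {9,34}, {10,33}, {11,32}, …, giving 13 two-element pairs and 5 integers whose partner 43−x falls outside [9,39].
By pigeonhole, treating each of those 18 groups as a pigeonhole, one can pick one integer per group — 18 integers — with no two summing to 43.
The 19th integer lands in an occupied pair, forcing a sum of 43.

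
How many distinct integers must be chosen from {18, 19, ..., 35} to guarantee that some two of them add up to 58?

13

Group the elements by complementary pair {x, 58−x}: {23,35}, {24,34}, {25,33}, …, giving 6 two-element pairs; the single value 29 (it cannot pair with itself since the integers are distinct); and 5 integers whose partner 58−x falls outside [18,35].
Treating each of those 12 groups as a pigeonhole, one can pick one integer per group — 12 integers — with no two summing to 58.
The 13th integer lands in an occupied pair, forcing a sum of 58.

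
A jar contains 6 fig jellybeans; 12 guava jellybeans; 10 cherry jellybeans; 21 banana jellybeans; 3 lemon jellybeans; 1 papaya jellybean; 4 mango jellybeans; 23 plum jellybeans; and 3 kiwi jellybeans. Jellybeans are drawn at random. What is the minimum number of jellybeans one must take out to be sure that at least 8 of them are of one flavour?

The 9 flavours are the holes; the jellybeans drawn are the pigeons.
To avoid 8 of any one flavour, the worst case takes at most 7 of each flavour, or every jellybean of a flavour that has fewer than 7.
That gives 6 + 7 + 7 + 7 + 3 + 1 + 4 + 7 + 3 = 45 jellybeans with no flavour reaching 8.
The next jellybean forces some flavour to 8, so 45 + 1 = 46.

46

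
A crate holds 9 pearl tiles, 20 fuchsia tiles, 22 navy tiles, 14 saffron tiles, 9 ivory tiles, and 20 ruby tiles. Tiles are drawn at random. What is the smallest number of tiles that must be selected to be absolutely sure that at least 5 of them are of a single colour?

25

The 6 colours are the holes; the tiles drawn are the pigeons.
To avoid 5 of any one colour, the worst case takes at most 4 of each colour.
That gives 4 + 4 + 4 + 4 + 4 + 4 = 24 tiles with no colour reaching 5.
The next tile forces some colour to 5, so 24 + 1 = 25.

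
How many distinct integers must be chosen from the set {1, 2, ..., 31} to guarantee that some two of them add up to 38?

20

A set avoiding the sum 38 can contain at most one of each pair {x, 38−x}, plus the 7 elements whose complement lies outside the range or equal to its own complement.
The integers 1, …, 19 (19 of them) are such a set: any two sum to at least 1+2 = 3 and at most 18+19 = 37 < 38.
By the pigeonhole principle, any 20th integer completes one of the 12 pairs, so 20 choices force a sum of 38.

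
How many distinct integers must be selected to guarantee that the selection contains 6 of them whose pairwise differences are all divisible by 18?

Integers whose pairwise differences are multiples of 18 are exactly those sharing a remainder mod 18. Pigeonhole: the 18 residue classes mod 18 are the pigeonholes.
With 90 integers one could put 5 in each residue class and have no class reach 6.
The 91st integer pushes some class to 6, so 18·5 + 1 = 91.

91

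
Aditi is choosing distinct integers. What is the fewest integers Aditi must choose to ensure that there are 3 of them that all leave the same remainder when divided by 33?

By the pigeonhole principle, the 33 residue classes mod 33 are the pigeonholes.
With 66 integers one could put 2 in each residue class and have no class reach 3.
The 67th integer pushes some class to 3, so 33·2 + 1 = 67.

67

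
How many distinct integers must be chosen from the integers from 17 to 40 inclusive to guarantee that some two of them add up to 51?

16

Two chosen integers sum to 51 exactly when both halves of some pair {x, 51−x} with 17 ≤ x ≤ 51−x ≤ 34 are chosen — 9 such pairs.
The remaining 6 elements (those with no distinct partner in range) can never complete a 51-sum, so the worst case takes all of them and one from each pair: 6 + 9 = 15.
The 16th integer has to be the second member of some pair, so 15 + 1 = 16.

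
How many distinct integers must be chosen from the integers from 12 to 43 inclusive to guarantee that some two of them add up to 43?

Two chosen integers sum to 43 exactly when both halves of some pair {x, 43−x} with 12 ≤ x ≤ 43−x ≤ 31 are chosen — 10 such pairs.
The remaining 12 elements (those with no distinct partner in range) can never complete a 43-sum, so the worst case takes all of them and one from each pair: 12 + 10 = 22.
Pigeonhole: the 23rd integer has to be the second member of some pair, so 22 + 1 = 23.

23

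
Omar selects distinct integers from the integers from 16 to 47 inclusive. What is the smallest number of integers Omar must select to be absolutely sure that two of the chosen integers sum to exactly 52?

23

Group the elements by complementary pair {x, 52−x}: {16,36}, {17,35}, {18,34}, …, giving 10 two-element pairs, the single value 26 (it cannot pair with itself since the integers are distinct), and 11 integers whose partner 52−x falls outside [16,47].
Treating each of those 22 groups as a pigeonhole, one can pick one integer per group — 22 integers — with no two summing to 52.
The 23rd integer lands in an occupied pair, forcing a sum of 52.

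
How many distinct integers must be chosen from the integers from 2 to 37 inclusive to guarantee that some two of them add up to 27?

25

Two chosen integers sum to 27 exactly when both halves of some pair {x, 27−x} with 2 ≤ x ≤ 27−x ≤ 25 are chosen — 12 such pairs.
The remaining 12 elements (those with no distinct partner in range) can never complete a 27-sum, so the worst case takes all of them and one from each pair: 12 + 12 = 24.
By the pigeonhole principle, the 25th integer has to be the second member of some pair, so 24 + 1 = 25.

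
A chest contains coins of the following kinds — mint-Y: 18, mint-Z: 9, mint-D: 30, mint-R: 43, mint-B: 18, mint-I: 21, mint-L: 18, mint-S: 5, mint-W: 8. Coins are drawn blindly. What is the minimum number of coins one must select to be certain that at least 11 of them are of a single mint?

An adversary could hand out at most 10 coins per mint (mint-Z, mint-S, mint-W run out sooner): 10 + 9 + 10 + 10 + 10 + 10 + 10 + 5 + 8 = 82 coins and still no mint has 11.
By pigeonhole, one more coin lands in a mint already at 10, so 83 draws are enough and 82 are not.

83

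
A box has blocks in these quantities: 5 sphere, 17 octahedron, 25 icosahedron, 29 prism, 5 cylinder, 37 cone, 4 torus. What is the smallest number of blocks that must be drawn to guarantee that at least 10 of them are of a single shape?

By the pigeonhole principle, put each drawn block into a box by shape. The largest draw with every box below 10 takes min(count, 9) from each shape; shapes with fewer than 9 contribute all they have.
Σ min(cᵢ, 9) = 5 + 9 + 9 + 9 + 5 + 9 + 4 = 50.
Draw number 50 + 1 = 51 must push one box to 10.

51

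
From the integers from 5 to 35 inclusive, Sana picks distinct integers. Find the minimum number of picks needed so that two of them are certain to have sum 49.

A set avoiding the sum 49 can contain at most one of each pair {x, 49−x}, plus the 9 elements whose complement lies outside the range.
The integers 5, …, 24 (20 of them) are such a set: any two sum to at least 5+6 = 11 and at most 23+24 = 47 < 49.
Any 21st integer completes one of the 11 pairs, so 21 choices force a sum of 49.

21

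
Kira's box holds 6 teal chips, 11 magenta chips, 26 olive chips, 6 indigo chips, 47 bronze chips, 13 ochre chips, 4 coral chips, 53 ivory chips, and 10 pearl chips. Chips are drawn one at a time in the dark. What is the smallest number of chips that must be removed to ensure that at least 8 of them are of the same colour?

59

Pigeonhole: the 9 colours are the holes; the chips drawn are the pigeons.
To avoid 8 of any one colour, the worst case takes at most 7 of each colour, or every chip of a colour that has fewer than 7.
That gives 6 + 7 + 7 + 6 + 7 + 7 + 4 + 7 + 7 = 58 chips with no colour reaching 8.
The next chip forces some colour to 8, so 58 + 1 = 59.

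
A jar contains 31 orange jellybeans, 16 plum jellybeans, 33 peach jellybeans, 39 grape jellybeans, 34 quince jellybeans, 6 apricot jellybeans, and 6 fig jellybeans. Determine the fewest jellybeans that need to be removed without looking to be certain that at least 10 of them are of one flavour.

An adversary could hand out at most 9 jellybeans per flavour (apricot, fig run out sooner): 9 + 9 + 9 + 9 + 9 + 6 + 6 = 57 jellybeans and still no flavour has 10.
One more jellybean lands in a flavour already at 9, so 58 draws are enough and 57 are not.

58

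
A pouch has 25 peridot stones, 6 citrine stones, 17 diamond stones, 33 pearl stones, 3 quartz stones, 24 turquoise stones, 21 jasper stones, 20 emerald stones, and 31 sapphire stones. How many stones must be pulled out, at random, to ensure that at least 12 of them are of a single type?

87

Put each drawn stone into a box by type. The largest draw with every box below 12 takes min(count, 11) from each type; types with fewer than 11 contribute all they have.
Σ min(cᵢ, 11) = 11 + 6 + 11 + 11 + 3 + 11 + 11 + 11 + 11 = 86.
Draw number 86 + 1 = 87 must push one box to 12.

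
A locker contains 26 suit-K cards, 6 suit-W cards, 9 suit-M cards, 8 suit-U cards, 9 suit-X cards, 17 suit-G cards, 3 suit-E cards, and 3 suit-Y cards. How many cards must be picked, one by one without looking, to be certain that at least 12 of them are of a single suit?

61

An adversary could hand out at most 11 cards per suit (6 suits run out sooner): 11 + 6 + 9 + 8 + 9 + 11 + 3 + 3 = 60 cards and still no suit has 12.
Pigeonhole: one more card lands in a suit already at 11, so 61 draws are enough and 60 are not.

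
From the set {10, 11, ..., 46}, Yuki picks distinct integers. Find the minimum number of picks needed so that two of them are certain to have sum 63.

Group the elements by complementary pair {x, 63−x}: {17,46}, {18,45}, {19,44}, …, giving 15 two-element pairs and 7 integers whose partner 63−x falls outside [10,46].
Treating each of those 22 groups as a pigeonhole, one can pick one integer per group — 22 integers — with no two summing to 63.
The 23rd integer lands in an occupied pair, forcing a sum of 63.

23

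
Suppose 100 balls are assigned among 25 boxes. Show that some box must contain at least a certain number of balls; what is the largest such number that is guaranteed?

The 25 boxes are the holes and the 100 balls are the pigeons.
If every box held at most 3 balls, the total would be at most 25 × 3 = 75, which is less than 100.
So some box holds at least ⌈100/25⌉ = 4 balls.

4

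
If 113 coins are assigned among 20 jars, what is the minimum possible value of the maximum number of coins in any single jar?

6

The 20 jars are the holes and the 113 coins are the pigeons.
If every jar held at most 5 coins, the total would be at most 20 × 5 = 100, which is less than 113.
So some jar holds at least ⌈113/20⌉ = 6 coins.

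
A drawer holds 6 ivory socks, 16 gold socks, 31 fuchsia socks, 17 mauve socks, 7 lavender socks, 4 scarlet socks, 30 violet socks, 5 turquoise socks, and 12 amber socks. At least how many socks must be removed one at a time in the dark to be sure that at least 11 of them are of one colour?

73

An adversary could hand out at most 10 socks per colour (4 colours run out sooner): 6 + 10 + 10 + 10 + 7 + 4 + 10 + 5 + 10 = 72 socks and still no colour has 11.
One more sock lands in a colour already at 10, so 73 draws are enough and 72 are not.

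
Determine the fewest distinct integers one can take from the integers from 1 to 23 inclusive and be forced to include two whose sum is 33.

17

A set avoiding the sum 33 can contain at most one of each pair {x, 33−x}, plus the 9 elements whose complement lies outside the range.
The integers 1, …, 16 (16 of them) are such a set: any two sum to at least 1+2 = 3 and at most 15+16 = 31 < 33.
Any 17th integer completes one of the 7 pairs, so 17 choices force a sum of 33.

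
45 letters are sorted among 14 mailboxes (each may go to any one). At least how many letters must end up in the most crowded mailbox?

By pigeonhole, the 14 mailboxes are the holes and the 45 letters are the pigeons.
If every mailbox held at most 3 letters, the total would be at most 14 × 3 = 42, which is less than 45.
So some mailbox holds at least ⌈45/14⌉ = 4 letters.

4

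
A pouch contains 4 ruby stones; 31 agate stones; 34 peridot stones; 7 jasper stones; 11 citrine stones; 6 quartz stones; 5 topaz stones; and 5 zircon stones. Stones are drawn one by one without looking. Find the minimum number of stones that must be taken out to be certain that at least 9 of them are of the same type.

By pigeonhole, put each drawn stone into a box by type. The largest draw with every box below 9 takes min(count, 8) from each type; types with fewer than 8 contribute all they have.
Σ min(cᵢ, 8) = 4 + 8 + 8 + 7 + 8 + 6 + 5 + 5 = 51.
Draw number 51 + 1 = 52 must push one box to 9.

52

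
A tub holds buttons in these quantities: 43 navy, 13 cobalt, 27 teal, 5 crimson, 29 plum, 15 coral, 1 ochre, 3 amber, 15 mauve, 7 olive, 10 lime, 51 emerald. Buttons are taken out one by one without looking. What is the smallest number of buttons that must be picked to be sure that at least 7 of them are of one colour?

64

By the pigeonhole principle, put each drawn button into a box by colour. The largest draw with every box below 7 takes min(count, 6) from each colour; colours with fewer than 6 contribute all they have.
Σ min(cᵢ, 6) = 6 + 6 + 6 + 5 + 6 + 6 + 1 + 3 + 6 + 6 + 6 + 6 = 63.
Draw number 63 + 1 = 64 must push one box to 7.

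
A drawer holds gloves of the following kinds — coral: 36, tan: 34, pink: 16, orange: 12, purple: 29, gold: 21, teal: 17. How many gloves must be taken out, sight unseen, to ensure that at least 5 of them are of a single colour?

An adversary could hand out at most 4 gloves per colour: 4 + 4 + 4 + 4 + 4 + 4 + 4 = 28 gloves and still no colour has 5.
By pigeonhole, one more glove lands in a colour already at 4, so 29 draws are enough and 28 are not.

29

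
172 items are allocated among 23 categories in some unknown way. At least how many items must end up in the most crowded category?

The 23 categories are the holes and the 172 items are the pigeons.
If every category held at most 7 items, the total would be at most 23 × 7 = 161, which is less than 172.
So some category holds at least ⌈172/23⌉ = 8 items.

8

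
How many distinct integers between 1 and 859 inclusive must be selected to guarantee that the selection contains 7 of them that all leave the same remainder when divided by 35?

By pigeonhole, the 35 residue classes mod 35 are the pigeonholes.
With 210 integers one could put 6 in each residue class and have no class reach 7.
The 211th integer pushes some class to 7, so 35·6 + 1 = 211.

211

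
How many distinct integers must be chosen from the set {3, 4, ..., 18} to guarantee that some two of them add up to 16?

12

A set avoiding the sum 16 can contain at most one of each pair {x, 16−x}, plus the 6 elements whose complement lies outside the range or equal to its own complement.
The integers 8, …, 18 (11 of them) are such a set: any two sum to at least 8+9 = 17 > 16.
Any 12th integer completes one of the 5 pairs, so 12 choices force a sum of 16.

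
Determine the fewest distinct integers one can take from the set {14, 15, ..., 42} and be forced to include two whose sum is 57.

Two chosen integers sum to 57 exactly when both halves of some pair {x, 57−x} with 15 ≤ x ≤ 57−x ≤ 42 are chosen — 14 such pairs.
The remaining 1 element (those with no distinct partner in range) can never complete a 57-sum, so the worst case takes all of them and one from each pair: 1 + 14 = 15.
The 16th integer has to be the second member of some pair, so 15 + 1 = 16.

16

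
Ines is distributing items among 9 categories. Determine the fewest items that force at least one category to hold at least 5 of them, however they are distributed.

37

With 36 items one could put exactly 4 in each of the 9 categories, and no category would reach 5.
Pigeonhole: one more item must land in a category that already has 4, giving it 5.
So 9 × 4 + 1 = 37 items are required.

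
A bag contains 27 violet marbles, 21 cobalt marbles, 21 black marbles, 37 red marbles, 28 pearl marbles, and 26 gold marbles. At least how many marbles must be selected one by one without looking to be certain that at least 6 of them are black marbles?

In the worst case for collecting black marbles, every non-black marble comes out first.
There are 27 + 21 + 37 + 28 + 26 = 139 non-black marbles altogether.
After those, each further marble must be black, so 139 + 6 = 145 draws guarantee 6 black marbles.

145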